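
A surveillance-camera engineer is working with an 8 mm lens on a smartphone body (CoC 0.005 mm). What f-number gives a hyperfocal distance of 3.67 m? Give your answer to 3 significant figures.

f/3.50

Rearrange H = f²/(N·c) + f for N: N = f² / ((H − f)·c).
N = 8² / ((3670 − 8) × 0.005) = 64 / 18.31 ≈ 3.50.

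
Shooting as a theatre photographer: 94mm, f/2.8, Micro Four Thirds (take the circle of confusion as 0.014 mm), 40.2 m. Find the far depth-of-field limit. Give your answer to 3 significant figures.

48.9 m

Hyperfocal distance H = f²/(N·c) + f = 94²/(2.8 × 0.014) + 94 = 8836/0.0392 + 94 ≈ 225502.2 mm ≈ 225.5 m.
Far limit Df = s·(H − f)/(H − s) = 40200 × (225502.2 − 94) / (225502.2 − 40200) = 40200 × 225408.2 / 185302.2 ≈ 48901 mm ≈ 48.9 m.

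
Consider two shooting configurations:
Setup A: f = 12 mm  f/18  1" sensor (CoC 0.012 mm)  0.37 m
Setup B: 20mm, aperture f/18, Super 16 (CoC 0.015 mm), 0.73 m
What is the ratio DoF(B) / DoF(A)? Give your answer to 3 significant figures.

Setup A: H = 12²/(18×0.012) + 12 ≈ 678.7 mm; DoF = Df − Dn = 799.14 − 240.73 ≈ 558.41 mm.
Setup B: H = 20²/(18×0.015) + 20 ≈ 1501.5 mm; DoF = Df − Dn = 1401.82 − 493.49 ≈ 908.33 mm.
Ratio = 908.33 / 558.41 ≈ 1.63.

1.63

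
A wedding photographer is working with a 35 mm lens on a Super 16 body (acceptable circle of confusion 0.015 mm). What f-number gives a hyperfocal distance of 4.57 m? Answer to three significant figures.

Rearrange H = f²/(N·c) + f for N: N = f² / ((H − f)·c).
N = 35² / ((4570 − 35) × 0.015) = 1225 / 68.02 ≈ 18.

f/18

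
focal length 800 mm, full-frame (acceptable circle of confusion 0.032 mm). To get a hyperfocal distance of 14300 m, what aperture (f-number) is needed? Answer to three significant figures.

Rearrange H = f²/(N·c) + f for N: N = f² / ((H − f)·c).
N = 800² / ((14300000 − 800) × 0.032) = 640000 / 457574 ≈ 1.40.

f/1.40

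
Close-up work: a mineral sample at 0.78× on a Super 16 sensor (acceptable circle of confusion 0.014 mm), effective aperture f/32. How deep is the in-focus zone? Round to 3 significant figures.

At magnification m, DoF ≈ 2·N_eff·c/m² = 2 × 32 × 0.014 / 0.78² = 0.896 / 0.6084 ≈ 1.47 mm.

1.47 mm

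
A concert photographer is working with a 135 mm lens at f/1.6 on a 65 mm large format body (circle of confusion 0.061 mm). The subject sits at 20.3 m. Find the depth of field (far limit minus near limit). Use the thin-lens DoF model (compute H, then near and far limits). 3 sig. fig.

4.44 m

Hyperfocal distance H = f²/(N·c) + f = 135²/(1.6 × 0.061) + 135 = 18225/0.0976 + 135 ≈ 186866.6 mm ≈ 186.9 m.
Near limit Dn = s·(H − f)/(H + s − 2f) = 20300 × (186866.6 − 135) / (186866.6 + 20300 − 2 × 135) = 20300 × 186731.6 / 206896.6 ≈ 18321.5 mm.
Far limit Df = s·(H − f)/(H − s) = 20300 × (186866.6 − 135) / (186866.6 − 20300) = 20300 × 186731.6 / 166566.6 ≈ 22757.6 mm.
Depth of field = Df − Dn = 22757.6 − 18321.5 ≈ 4436.1 mm ≈ 4.44 m.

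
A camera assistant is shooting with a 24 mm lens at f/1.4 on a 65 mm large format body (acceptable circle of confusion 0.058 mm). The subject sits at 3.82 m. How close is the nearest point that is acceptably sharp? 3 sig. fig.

2.49 m

Hyperfocal distance H = f²/(N·c) + f = 24²/(1.4 × 0.058) + 24 = 576/0.0812 + 24 ≈ 7117.6 mm ≈ 7.118 m.
Near limit Dn = s·(H − f)/(H + s − 2f) = 3820 × (7117.6 − 24) / (7117.6 + 3820 − 2 × 24) = 3820 × 7093.6 / 10889.6 ≈ 2488.4 mm ≈ 2.49 m.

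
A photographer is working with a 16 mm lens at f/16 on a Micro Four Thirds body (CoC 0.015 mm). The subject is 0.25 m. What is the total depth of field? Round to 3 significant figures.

Hyperfocal distance H = f²/(N·c) + f = 16²/(16 × 0.015) + 16 = 256/0.24 + 16 ≈ 1082.7 mm ≈ 1.083 m.
Near limit Dn = s·(H − f)/(H + s − 2f) = 250 × (1082.7 − 16) / (1082.7 + 250 − 2 × 16) = 250 × 1066.7 / 1300.7 ≈ 205.02 mm.
Far limit Df = s·(H − f)/(H − s) = 250 × (1082.7 − 16) / (1082.7 − 250) = 250 × 1066.7 / 832.7 ≈ 320.26 mm.
Depth of field = Df − Dn = 320.26 − 205.02 ≈ 115.24 mm.

115 mm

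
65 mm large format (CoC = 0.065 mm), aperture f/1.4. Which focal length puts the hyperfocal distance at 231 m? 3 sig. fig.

From H = f²/(N·c) + f, with f ≪ H: f ≈ √(H·N·c) = √(231000 × 1.4 × 0.065) = √21021 ≈ 145.0 mm.
The +f correction barely moves this — solving exactly, f² + N·c·f − N·c·H = 0 ⇒ f = (−N·c + √((N·c)² + 4·N·c·H))/2 = (−0.091 + √84084)/2 ≈ 144.94 mm, so f ≈ 145 mm.

145 mm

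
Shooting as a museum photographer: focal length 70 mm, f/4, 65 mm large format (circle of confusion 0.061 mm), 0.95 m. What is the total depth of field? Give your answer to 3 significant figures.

Hyperfocal distance H = f²/(N·c) + f = 70²/(4 × 0.061) + 70 = 4900/0.244 + 70 ≈ 20152.0 mm ≈ 20.15 m.
Near limit Dn = s·(H − f)/(H + s − 2f) = 950 × (20152.0 − 70) / (20152.0 + 950 − 2 × 70) = 950 × 20082.0 / 20962.0 ≈ 910.118 mm.
Far limit Df = s·(H − f)/(H − s) = 950 × (20152.0 − 70) / (20152.0 − 950) = 950 × 20082.0 / 19202.0 ≈ 993.537 mm.
Depth of field = Df − Dn = 993.537 − 910.118 ≈ 83.419 mm.

83.4 mm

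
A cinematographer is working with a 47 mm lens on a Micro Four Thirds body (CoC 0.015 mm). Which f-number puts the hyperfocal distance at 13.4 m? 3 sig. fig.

f/11

Rearrange H = f²/(N·c) + f for N: N = f² / ((H − f)·c).
N = 47² / ((13400 − 47) × 0.015) = 2209 / 200.3 ≈ 11.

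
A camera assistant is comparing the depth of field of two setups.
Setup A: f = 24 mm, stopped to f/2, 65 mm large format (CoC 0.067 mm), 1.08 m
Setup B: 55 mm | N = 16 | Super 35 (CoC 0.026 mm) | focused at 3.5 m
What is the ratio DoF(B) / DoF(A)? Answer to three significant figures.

7.57

Setup A: H = 24²/(2×0.067) + 24 ≈ 4322.5 mm; DoF = Df − Dn = 1431.73 − 867.01 ≈ 564.72 mm.
Setup B: H = 55²/(16×0.026) + 55 ≈ 7326.6 mm; DoF = Df − Dn = 6650.9 − 2374.9 ≈ 4276.0 mm.
Ratio = 4276.0 / 564.72 ≈ 7.57.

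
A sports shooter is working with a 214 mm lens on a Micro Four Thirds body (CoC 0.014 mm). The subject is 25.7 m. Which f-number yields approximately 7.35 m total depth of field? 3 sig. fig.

Write h = H − f = f²/(N·c). The thin-lens limits are Dn = s·h/(h + (s−f)) and Df = s·h/(h − (s−f)), so DoF = Df − Dn = 2·s·(s−f)·h / (h² − (s−f)²).
That is a quadratic in h: DoF·h² − 2·s·(s−f)·h − DoF·(s−f)² = 0 ⇒ h = (s−f)·(s + √(s² + DoF²)) / DoF = 25486 × (25700 + √(25700² + 7350²)) / 7350 = 25486 × (25700 + 26730.4) / 7350 ≈ 181801 mm.
Then N = f²/(c·h) = 214² / (0.014 × 181801) = 45796 / 2545.2 ≈ 18.

f/18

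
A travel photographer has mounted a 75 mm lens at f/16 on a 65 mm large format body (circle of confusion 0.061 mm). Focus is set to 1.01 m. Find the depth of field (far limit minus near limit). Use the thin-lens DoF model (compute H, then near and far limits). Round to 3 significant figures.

337 mm

Hyperfocal distance H = f²/(N·c) + f = 75²/(16 × 0.061) + 75 = 5625/0.976 + 75 ≈ 5838.3 mm ≈ 5.838 m.
Near limit Dn = s·(H − f)/(H + s − 2f) = 1010 × (5838.3 − 75) / (5838.3 + 1010 − 2 × 75) = 1010 × 5763.3 / 6698.3 ≈ 869.02 mm.
Far limit Df = s·(H − f)/(H − s) = 1010 × (5838.3 − 75) / (5838.3 − 1010) = 1010 × 5763.3 / 4828.3 ≈ 1205.59 mm.
Depth of field = Df − Dn = 1205.59 − 869.02 ≈ 336.57 mm.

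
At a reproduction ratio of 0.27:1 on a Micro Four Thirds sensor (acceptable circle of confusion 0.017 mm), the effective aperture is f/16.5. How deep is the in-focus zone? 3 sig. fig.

7.70 mm

At magnification m, DoF ≈ 2·N_eff·c/m² = 2 × 16.5 × 0.017 / 0.27² = 0.561 / 0.0729 ≈ 7.7 mm.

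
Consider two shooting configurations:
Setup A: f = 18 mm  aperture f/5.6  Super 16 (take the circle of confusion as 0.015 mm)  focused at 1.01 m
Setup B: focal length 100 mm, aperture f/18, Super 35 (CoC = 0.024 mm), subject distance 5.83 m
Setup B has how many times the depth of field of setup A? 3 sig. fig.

Setup A: H = 18²/(5.6×0.015) + 18 ≈ 3875.1 mm; DoF = Df − Dn = 1359.69 − 803.38 ≈ 556.31 mm.
Setup B: H = 100²/(18×0.024) + 100 ≈ 23248.1 mm; DoF = Df − Dn = 7747.9 − 4673.2 ≈ 3074.7 mm.
Ratio = 3074.7 / 556.31 ≈ 5.53.

5.53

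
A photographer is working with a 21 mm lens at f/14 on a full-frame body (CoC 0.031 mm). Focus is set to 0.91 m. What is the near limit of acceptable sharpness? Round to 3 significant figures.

Hyperfocal distance H = f²/(N·c) + f = 21²/(14 × 0.031) + 21 = 441/0.434 + 21 ≈ 1037.1 mm ≈ 1.037 m.
Near limit Dn = s·(H − f)/(H + s − 2f) = 910 × (1037.1 − 21) / (1037.1 + 910 − 2 × 21) = 910 × 1016.1 / 1905.1 ≈ 485.36 mm.

485 mm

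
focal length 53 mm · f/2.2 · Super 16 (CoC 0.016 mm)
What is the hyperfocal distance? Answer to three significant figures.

79.9 m

Hyperfocal distance H = f²/(N·c) + f = 53²/(2.2 × 0.016) + 53 = 2809/0.0352 + 53 ≈ 79854.1 mm ≈ 79.9 m.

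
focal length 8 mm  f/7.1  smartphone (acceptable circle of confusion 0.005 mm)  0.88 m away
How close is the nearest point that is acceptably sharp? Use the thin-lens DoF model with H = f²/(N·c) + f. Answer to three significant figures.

0.593 m

Hyperfocal distance H = f²/(N·c) + f = 8²/(7.1 × 0.005) + 8 = 64/0.0355 + 8 ≈ 1810.8 mm ≈ 1.811 m.
Near limit Dn = s·(H − f)/(H + s − 2f) = 880 × (1810.8 − 8) / (1810.8 + 880 − 2 × 8) = 880 × 1802.8 / 2674.8 ≈ 593.12 mm ≈ 0.593 m.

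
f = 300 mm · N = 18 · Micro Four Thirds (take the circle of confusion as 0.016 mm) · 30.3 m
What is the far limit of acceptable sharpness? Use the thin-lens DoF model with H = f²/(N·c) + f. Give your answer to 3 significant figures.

Hyperfocal distance H = f²/(N·c) + f = 300²/(18 × 0.016) + 300 = 90000/0.288 + 300 ≈ 312800.0 mm ≈ 312.8 m.
Far limit Df = s·(H − f)/(H − s) = 30300 × (312800.0 − 300) / (312800.0 − 30300) = 30300 × 312500.0 / 282500.0 ≈ 33518 mm ≈ 33.5 m.

33.5 m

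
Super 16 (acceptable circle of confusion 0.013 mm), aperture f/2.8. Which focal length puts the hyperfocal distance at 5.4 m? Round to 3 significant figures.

From H = f²/(N·c) + f, with f ≪ H: f ≈ √(H·N·c) = √(5400 × 2.8 × 0.013) = √196.56 ≈ 14.02 mm.
The +f correction barely moves this — solving exactly, f² + N·c·f − N·c·H = 0 ⇒ f = (−N·c + √((N·c)² + 4·N·c·H))/2 = (−0.0364 + √786.24)/2 ≈ 14.002 mm, so f ≈ 14.0 mm.

14.0 mm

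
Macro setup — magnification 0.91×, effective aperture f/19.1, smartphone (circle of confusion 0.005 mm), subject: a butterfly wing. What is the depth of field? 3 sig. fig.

0.231 mm

At magnification m, DoF ≈ 2·N_eff·c/m² = 2 × 19.1 × 0.005 / 0.91² = 0.191 / 0.8281 ≈ 0.231 mm.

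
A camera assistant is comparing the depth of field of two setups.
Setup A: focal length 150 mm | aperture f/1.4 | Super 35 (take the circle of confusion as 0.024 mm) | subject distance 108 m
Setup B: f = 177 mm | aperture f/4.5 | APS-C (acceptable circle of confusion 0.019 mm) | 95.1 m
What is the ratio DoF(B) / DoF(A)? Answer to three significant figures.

1.48

Setup A: H = 150²/(1.4×0.024) + 150 ≈ 669792.9 mm; DoF = Df − Dn = 128733 − 93019 ≈ 35714 mm.
Setup B: H = 177²/(4.5×0.019) + 177 ≈ 366598.1 mm; DoF = Df − Dn = 128350 − 75533 ≈ 52817 mm.
Ratio = 52817 / 35714 ≈ 1.48.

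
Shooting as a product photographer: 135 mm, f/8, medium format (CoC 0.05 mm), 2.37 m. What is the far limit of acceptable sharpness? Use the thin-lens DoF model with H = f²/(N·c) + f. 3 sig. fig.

2.49 m

Hyperfocal distance H = f²/(N·c) + f = 135²/(8 × 0.05) + 135 = 18225/0.4 + 135 ≈ 45697.5 mm ≈ 45.70 m.
Far limit Df = s·(H − f)/(H − s) = 2370 × (45697.5 − 135) / (45697.5 − 2370) = 2370 × 45562.5 / 43327.5 ≈ 2492.3 mm ≈ 2.49 m.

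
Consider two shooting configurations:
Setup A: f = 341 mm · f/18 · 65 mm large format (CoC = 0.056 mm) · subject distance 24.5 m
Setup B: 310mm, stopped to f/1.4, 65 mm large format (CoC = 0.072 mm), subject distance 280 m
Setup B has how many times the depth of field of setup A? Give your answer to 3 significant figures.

16.7

Setup A: H = 341²/(18×0.056) + 341 ≈ 115699.1 mm; DoF = Df − Dn = 30990 − 20258 ≈ 10732 mm.
Setup B: H = 310²/(1.4×0.072) + 310 ≈ 953683.0 mm; DoF = Df − Dn = 396246 − 216489 ≈ 179757 mm.
Ratio = 179757 / 10732 ≈ 16.7.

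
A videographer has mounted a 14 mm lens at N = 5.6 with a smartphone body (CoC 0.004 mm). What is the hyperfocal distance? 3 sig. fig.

8.76 m

Hyperfocal distance H = f²/(N·c) + f = 14²/(5.6 × 0.004) + 14 = 196/0.0224 + 14 ≈ 8764.0 mm ≈ 8.76 m.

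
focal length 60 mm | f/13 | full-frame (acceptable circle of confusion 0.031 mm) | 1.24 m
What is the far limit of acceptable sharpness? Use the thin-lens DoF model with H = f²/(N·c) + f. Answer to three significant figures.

Hyperfocal distance H = f²/(N·c) + f = 60²/(13 × 0.031) + 60 = 3600/0.403 + 60 ≈ 8993.0 mm ≈ 8.993 m.
Far limit Df = s·(H − f)/(H − s) = 1240 × (8993.0 − 60) / (8993.0 − 1240) = 1240 × 8933.0 / 7753.0 ≈ 1428.7 mm ≈ 1.43 m.

1.43 m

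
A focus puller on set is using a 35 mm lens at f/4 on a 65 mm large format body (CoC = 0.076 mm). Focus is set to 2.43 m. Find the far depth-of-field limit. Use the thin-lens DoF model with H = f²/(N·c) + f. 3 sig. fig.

5.99 m

Hyperfocal distance H = f²/(N·c) + f = 35²/(4 × 0.076) + 35 = 1225/0.304 + 35 ≈ 4064.6 mm ≈ 4.065 m.
Far limit Df = s·(H − f)/(H − s) = 2430 × (4064.6 − 35) / (4064.6 − 2430) = 2430 × 4029.6 / 1634.6 ≈ 5990.4 mm ≈ 5.99 m.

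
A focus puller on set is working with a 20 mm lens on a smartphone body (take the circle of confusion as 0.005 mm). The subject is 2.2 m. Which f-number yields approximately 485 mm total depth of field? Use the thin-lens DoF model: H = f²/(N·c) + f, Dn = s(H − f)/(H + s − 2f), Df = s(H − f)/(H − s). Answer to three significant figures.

Write h = H − f = f²/(N·c). The thin-lens limits are Dn = s·h/(h + (s−f)) and Df = s·h/(h − (s−f)), so DoF = Df − Dn = 2·s·(s−f)·h / (h² − (s−f)²).
That is a quadratic in h: DoF·h² − 2·s·(s−f)·h − DoF·(s−f)² = 0 ⇒ h = (s−f)·(s + √(s² + DoF²)) / DoF = 2180 × (2200 + √(2200² + 485²)) / 485 = 2180 × (2200 + 2252.83) / 485 ≈ 20015 mm.
Then N = f²/(c·h) = 20² / (0.005 × 20015) = 400 / 100.07 ≈ 4.

f/4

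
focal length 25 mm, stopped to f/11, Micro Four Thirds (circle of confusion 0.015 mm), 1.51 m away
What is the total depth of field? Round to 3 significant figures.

1.40 m

Hyperfocal distance H = f²/(N·c) + f = 25²/(11 × 0.015) + 25 = 625/0.165 + 25 ≈ 3812.9 mm ≈ 3.813 m.
Near limit Dn = s·(H − f)/(H + s − 2f) = 1510 × (3812.9 − 25) / (3812.9 + 1510 − 2 × 25) = 1510 × 3787.9 / 5272.9 ≈ 1084.7 mm.
Far limit Df = s·(H − f)/(H − s) = 1510 × (3812.9 − 25) / (3812.9 − 1510) = 1510 × 3787.9 / 2302.9 ≈ 2483.7 mm.
Depth of field = Df − Dn = 2483.7 − 1084.7 ≈ 1399.0 mm ≈ 1.40 m.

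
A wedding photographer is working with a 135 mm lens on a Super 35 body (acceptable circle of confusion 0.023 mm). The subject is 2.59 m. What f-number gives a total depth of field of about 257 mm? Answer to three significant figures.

Write h = H − f = f²/(N·c). The thin-lens limits are Dn = s·h/(h + (s−f)) and Df = s·h/(h − (s−f)), so DoF = Df − Dn = 2·s·(s−f)·h / (h² − (s−f)²).
That is a quadratic in h: DoF·h² − 2·s·(s−f)·h − DoF·(s−f)² = 0 ⇒ h = (s−f)·(s + √(s² + DoF²)) / DoF = 2455 × (2590 + √(2590² + 257²)) / 257 = 2455 × (2590 + 2602.72) / 257 ≈ 49604 mm.
Then N = f²/(c·h) = 135² / (0.023 × 49604) = 18225 / 1140.9 ≈ 16.

f/16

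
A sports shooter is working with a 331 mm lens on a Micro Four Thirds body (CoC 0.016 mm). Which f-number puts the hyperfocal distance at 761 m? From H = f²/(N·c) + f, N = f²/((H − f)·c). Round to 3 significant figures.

Rearrange H = f²/(N·c) + f for N: N = f² / ((H − f)·c).
N = 331² / ((761000 − 331) × 0.016) = 109561 / 12171 ≈ 9.

f/9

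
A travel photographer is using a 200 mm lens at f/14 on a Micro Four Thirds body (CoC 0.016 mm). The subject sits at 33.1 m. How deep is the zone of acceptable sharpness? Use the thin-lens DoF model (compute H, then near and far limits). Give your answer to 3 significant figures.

Hyperfocal distance H = f²/(N·c) + f = 200²/(14 × 0.016) + 200 = 40000/0.224 + 200 ≈ 178771.4 mm ≈ 178.8 m.
Near limit Dn = s·(H − f)/(H + s − 2f) = 33100 × (178771.4 − 200) / (178771.4 + 33100 − 2 × 200) = 33100 × 178571.4 / 211471.4 ≈ 27950 mm.
Far limit Df = s·(H − f)/(H − s) = 33100 × (178771.4 − 200) / (178771.4 − 33100) = 33100 × 178571.4 / 145671.4 ≈ 40576 mm.
Depth of field = Df − Dn = 40576 − 27950 ≈ 12626 mm ≈ 12.6 m.

12.6 m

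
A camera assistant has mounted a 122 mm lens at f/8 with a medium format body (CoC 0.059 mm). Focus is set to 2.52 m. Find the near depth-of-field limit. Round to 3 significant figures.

Hyperfocal distance H = f²/(N·c) + f = 122²/(8 × 0.059) + 122 = 14884/0.472 + 122 ≈ 31655.9 mm ≈ 31.66 m.
Near limit Dn = s·(H − f)/(H + s − 2f) = 2520 × (31655.9 − 122) / (31655.9 + 2520 − 2 × 122) = 2520 × 31533.9 / 33931.9 ≈ 2341.9 mm ≈ 2.34 m.

2.34 m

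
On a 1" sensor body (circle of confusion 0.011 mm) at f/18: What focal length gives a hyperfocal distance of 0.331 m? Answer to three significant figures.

From H = f²/(N·c) + f, with f ≪ H: f ≈ √(H·N·c) = √(331 × 18 × 0.011) = √65.538 ≈ 8.096 mm.
Exact: f² + N·c·f − N·c·H = 0 ⇒ f = (−N·c + √((N·c)² + 4·N·c·H))/2 = (−0.198 + √262.19)/2 ≈ 7.9972 mm ≈ 8.00 mm.

8.00 mm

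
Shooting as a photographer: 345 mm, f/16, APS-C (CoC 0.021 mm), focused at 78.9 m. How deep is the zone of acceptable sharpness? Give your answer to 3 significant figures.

36.8 m

Hyperfocal distance H = f²/(N·c) + f = 345²/(16 × 0.021) + 345 = 119025/0.336 + 345 ≈ 354586.1 mm ≈ 354.6 m.
Near limit Dn = s·(H − f)/(H + s − 2f) = 78900 × (354586.1 − 345) / (354586.1 + 78900 − 2 × 345) = 78900 × 354241.1 / 432796.1 ≈ 64579 mm.
Far limit Df = s·(H − f)/(H − s) = 78900 × (354586.1 − 345) / (354586.1 − 78900) = 78900 × 354241.1 / 275686.1 ≈ 101382 mm.
Depth of field = Df − Dn = 101382 − 64579 ≈ 36803 mm ≈ 36.8 m.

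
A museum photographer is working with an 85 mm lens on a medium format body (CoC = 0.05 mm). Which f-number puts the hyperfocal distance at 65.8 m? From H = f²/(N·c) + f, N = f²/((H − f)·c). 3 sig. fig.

f/2.20

Rearrange H = f²/(N·c) + f for N: N = f² / ((H − f)·c).
N = 85² / ((65800 − 85) × 0.05) = 7225 / 3286 ≈ 2.20.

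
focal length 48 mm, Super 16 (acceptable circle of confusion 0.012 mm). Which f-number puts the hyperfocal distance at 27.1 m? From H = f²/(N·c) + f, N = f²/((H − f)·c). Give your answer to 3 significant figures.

f/7.10

Rearrange H = f²/(N·c) + f for N: N = f² / ((H − f)·c).
N = 48² / ((27100 − 48) × 0.012) = 2304 / 324.6 ≈ 7.10.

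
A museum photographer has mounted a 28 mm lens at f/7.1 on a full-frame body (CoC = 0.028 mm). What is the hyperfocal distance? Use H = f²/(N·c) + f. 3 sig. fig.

3.97 m

Hyperfocal distance H = f²/(N·c) + f = 28²/(7.1 × 0.028) + 28 = 784/0.1988 + 28 ≈ 3971.7 mm ≈ 3.97 m.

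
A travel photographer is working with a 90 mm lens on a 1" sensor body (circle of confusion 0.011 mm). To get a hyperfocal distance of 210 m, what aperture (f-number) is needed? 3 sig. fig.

f/3.51

Rearrange H = f²/(N·c) + f for N: N = f² / ((H − f)·c).
N = 90² / ((210000 − 90) × 0.011) = 8100 / 2309 ≈ 3.51.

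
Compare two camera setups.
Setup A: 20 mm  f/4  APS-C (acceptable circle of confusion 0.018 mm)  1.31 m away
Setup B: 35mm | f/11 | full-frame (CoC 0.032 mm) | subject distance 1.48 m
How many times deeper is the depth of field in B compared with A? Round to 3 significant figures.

Setup A: H = 20²/(4×0.018) + 20 ≈ 5575.6 mm; DoF = Df − Dn = 1706.17 − 1063.14 ≈ 643.03 mm.
Setup B: H = 35²/(11×0.032) + 35 ≈ 3515.1 mm; DoF = Df − Dn = 2530.9 − 1045.8 ≈ 1485.1 mm.
Ratio = 1485.1 / 643.03 ≈ 2.31.

2.31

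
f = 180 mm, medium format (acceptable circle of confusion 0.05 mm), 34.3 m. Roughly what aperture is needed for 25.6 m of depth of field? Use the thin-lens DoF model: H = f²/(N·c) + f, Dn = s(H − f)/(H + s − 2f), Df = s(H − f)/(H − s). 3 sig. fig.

Write h = H − f = f²/(N·c). The thin-lens limits are Dn = s·h/(h + (s−f)) and Df = s·h/(h − (s−f)), so DoF = Df − Dn = 2·s·(s−f)·h / (h² − (s−f)²).
That is a quadratic in h: DoF·h² − 2·s·(s−f)·h − DoF·(s−f)² = 0 ⇒ h = (s−f)·(s + √(s² + DoF²)) / DoF = 34120 × (34300 + √(34300² + 25600²)) / 25600 = 34120 × (34300 + 42800.1) / 25600 ≈ 102760 mm.
Then N = f²/(c·h) = 180² / (0.05 × 102760) = 32400 / 5138.0 ≈ 6.31.

f/6.31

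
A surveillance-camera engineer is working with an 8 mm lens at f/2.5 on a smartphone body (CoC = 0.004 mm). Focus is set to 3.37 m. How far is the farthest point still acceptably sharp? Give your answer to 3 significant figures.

Hyperfocal distance H = f²/(N·c) + f = 8²/(2.5 × 0.004) + 8 = 64/0.01 + 8 ≈ 6408.0 mm ≈ 6.408 m.
Far limit Df = s·(H − f)/(H − s) = 3370 × (6408.0 − 8) / (6408.0 − 3370) = 3370 × 6400.0 / 3038.0 ≈ 7099.4 mm ≈ 7.10 m.

7.10 m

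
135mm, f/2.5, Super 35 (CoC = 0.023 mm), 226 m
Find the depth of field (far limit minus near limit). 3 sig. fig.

Hyperfocal distance H = f²/(N·c) + f = 135²/(2.5 × 0.023) + 135 = 18225/0.0575 + 135 ≈ 317091.5 mm ≈ 317.1 m.
Near limit Dn = s·(H − f)/(H + s − 2f) = 226000 × (317091.5 − 135) / (317091.5 + 226000 − 2 × 135) = 226000 × 316956.5 / 542821.5 ≈ 131963 mm.
Far limit Df = s·(H − f)/(H − s) = 226000 × (317091.5 − 135) / (317091.5 − 226000) = 226000 × 316956.5 / 91091.5 ≈ 786376 mm.
Depth of field = Df − Dn = 786376 − 131963 ≈ 654413 mm ≈ 654 m.

654 m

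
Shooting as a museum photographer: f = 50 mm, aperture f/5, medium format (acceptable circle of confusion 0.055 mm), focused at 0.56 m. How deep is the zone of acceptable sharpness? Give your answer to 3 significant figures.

Hyperfocal distance H = f²/(N·c) + f = 50²/(5 × 0.055) + 50 = 2500/0.275 + 50 ≈ 9140.9 mm ≈ 9.141 m.
Near limit Dn = s·(H − f)/(H + s − 2f) = 560 × (9140.9 − 50) / (9140.9 + 560 − 2 × 50) = 560 × 9090.9 / 9600.9 ≈ 530.253 mm.
Far limit Df = s·(H − f)/(H − s) = 560 × (9140.9 − 50) / (9140.9 − 560) = 560 × 9090.9 / 8580.9 ≈ 593.283 mm.
Depth of field = Df − Dn = 593.283 − 530.253 ≈ 63.030 mm.

63.0 mm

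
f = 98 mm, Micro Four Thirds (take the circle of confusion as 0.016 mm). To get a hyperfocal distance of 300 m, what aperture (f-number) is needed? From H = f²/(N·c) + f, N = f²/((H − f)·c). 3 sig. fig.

Rearrange H = f²/(N·c) + f for N: N = f² / ((H − f)·c).
N = 98² / ((300000 − 98) × 0.016) = 9604 / 4798 ≈ 2.00.

f/2.00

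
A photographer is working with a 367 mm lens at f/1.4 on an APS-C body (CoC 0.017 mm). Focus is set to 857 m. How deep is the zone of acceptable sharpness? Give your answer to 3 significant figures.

266 m

Hyperfocal distance H = f²/(N·c) + f = 367²/(1.4 × 0.017) + 367 = 134689/0.0238 + 367 ≈ 5659568.7 mm ≈ 5660 m.
Near limit Dn = s·(H − f)/(H + s − 2f) = 857000 × (5659568.7 − 367) / (5659568.7 + 857000 − 2 × 367) = 857000 × 5659201.7 / 6515834.7 ≈ 744331 mm.
Far limit Df = s·(H − f)/(H − s) = 857000 × (5659568.7 − 367) / (5659568.7 − 857000) = 857000 × 5659201.7 / 4802568.7 ≈ 1009863 mm.
Depth of field = Df − Dn = 1009863 − 744331 ≈ 265532 mm ≈ 266 m.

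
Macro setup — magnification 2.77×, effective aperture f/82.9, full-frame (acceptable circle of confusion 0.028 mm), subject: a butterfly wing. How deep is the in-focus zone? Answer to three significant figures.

At magnification m, DoF ≈ 2·N_eff·c/m² = 2 × 82.9 × 0.028 / 2.77² = 4.642 / 7.673 ≈ 0.605 mm.

0.605 mm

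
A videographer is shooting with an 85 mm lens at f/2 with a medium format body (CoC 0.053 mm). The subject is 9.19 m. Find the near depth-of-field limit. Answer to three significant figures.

8.11 m

Hyperfocal distance H = f²/(N·c) + f = 85²/(2 × 0.053) + 85 = 7225/0.106 + 85 ≈ 68245.4 mm ≈ 68.25 m.
Near limit Dn = s·(H − f)/(H + s − 2f) = 9190 × (68245.4 − 85) / (68245.4 + 9190 − 2 × 85) = 9190 × 68160.4 / 77265.4 ≈ 8107.0 mm ≈ 8.11 m.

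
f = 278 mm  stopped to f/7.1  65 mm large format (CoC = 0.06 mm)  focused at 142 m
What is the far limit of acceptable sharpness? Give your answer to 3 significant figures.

649 m

Hyperfocal distance H = f²/(N·c) + f = 278²/(7.1 × 0.06) + 278 = 77284/0.426 + 278 ≈ 181695.8 mm ≈ 181.7 m.
Far limit Df = s·(H − f)/(H − s) = 142000 × (181695.8 − 278) / (181695.8 − 142000) = 142000 × 181417.8 / 39695.8 ≈ 648968 mm ≈ 649 m.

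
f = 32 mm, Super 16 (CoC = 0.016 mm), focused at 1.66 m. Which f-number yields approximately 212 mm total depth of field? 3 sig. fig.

Write h = H − f = f²/(N·c). The thin-lens limits are Dn = s·h/(h + (s−f)) and Df = s·h/(h − (s−f)), so DoF = Df − Dn = 2·s·(s−f)·h / (h² − (s−f)²).
That is a quadratic in h: DoF·h² − 2·s·(s−f)·h − DoF·(s−f)² = 0 ⇒ h = (s−f)·(s + √(s² + DoF²)) / DoF = 1628 × (1660 + √(1660² + 212²)) / 212 = 1628 × (1660 + 1673.48) / 212 ≈ 25599 mm.
Then N = f²/(c·h) = 32² / (0.016 × 25599) = 1024 / 409.58 ≈ 2.50.

f/2.50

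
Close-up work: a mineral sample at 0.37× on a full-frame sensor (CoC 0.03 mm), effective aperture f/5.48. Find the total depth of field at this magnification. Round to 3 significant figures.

2.40 mm

At magnification m, DoF ≈ 2·N_eff·c/m² = 2 × 5.48 × 0.03 / 0.37² = 0.3288 / 0.1369 ≈ 2.4 mm.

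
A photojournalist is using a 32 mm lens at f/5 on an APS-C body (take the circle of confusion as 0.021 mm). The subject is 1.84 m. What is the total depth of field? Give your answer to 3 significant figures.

0.707 m

Hyperfocal distance H = f²/(N·c) + f = 32²/(5 × 0.021) + 32 = 1024/0.105 + 32 ≈ 9784.4 mm ≈ 9.784 m.
Near limit Dn = s·(H − f)/(H + s − 2f) = 1840 × (9784.4 − 32) / (9784.4 + 1840 − 2 × 32) = 1840 × 9752.4 / 11560.4 ≈ 1552.23 mm.
Far limit Df = s·(H − f)/(H − s) = 1840 × (9784.4 − 32) / (9784.4 − 1840) = 1840 × 9752.4 / 7944.4 ≈ 2258.75 mm.
Depth of field = Df − Dn = 2258.75 − 1552.23 ≈ 706.52 mm ≈ 0.707 m.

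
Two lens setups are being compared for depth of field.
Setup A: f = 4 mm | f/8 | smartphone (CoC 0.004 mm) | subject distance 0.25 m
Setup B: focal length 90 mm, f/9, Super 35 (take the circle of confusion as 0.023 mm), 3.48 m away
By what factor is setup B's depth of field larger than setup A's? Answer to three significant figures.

1.87

Setup A: H = 4²/(8×0.004) + 4 ≈ 504.0 mm; DoF = Df − Dn = 492.13 − 167.56 ≈ 324.57 mm.
Setup B: H = 90²/(9×0.023) + 90 ≈ 39220.4 mm; DoF = Df − Dn = 3810.08 − 3202.55 ≈ 607.53 mm.
Ratio = 607.53 / 324.57 ≈ 1.87.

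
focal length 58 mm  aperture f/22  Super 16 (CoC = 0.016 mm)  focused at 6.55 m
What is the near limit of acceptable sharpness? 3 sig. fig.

3.90 m

Hyperfocal distance H = f²/(N·c) + f = 58²/(22 × 0.016) + 58 = 3364/0.352 + 58 ≈ 9614.8 mm ≈ 9.615 m.
Near limit Dn = s·(H − f)/(H + s − 2f) = 6550 × (9614.8 − 58) / (9614.8 + 6550 − 2 × 58) = 6550 × 9556.8 / 16048.8 ≈ 3900.4 mm ≈ 3.90 m.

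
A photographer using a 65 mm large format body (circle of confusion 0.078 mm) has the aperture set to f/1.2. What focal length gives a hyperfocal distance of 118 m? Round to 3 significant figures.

From H = f²/(N·c) + f, with f ≪ H: f ≈ √(H·N·c) = √(118000 × 1.2 × 0.078) = √11045 ≈ 105.1 mm.
The +f correction barely moves this — solving exactly, f² + N·c·f − N·c·H = 0 ⇒ f = (−N·c + √((N·c)² + 4·N·c·H))/2 = (−0.0936 + √44179)/2 ≈ 105.05 mm, so f ≈ 105 mm.

105 mm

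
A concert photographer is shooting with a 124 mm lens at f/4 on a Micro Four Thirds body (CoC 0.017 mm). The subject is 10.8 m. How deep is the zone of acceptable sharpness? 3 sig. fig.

Hyperfocal distance H = f²/(N·c) + f = 124²/(4 × 0.017) + 124 = 15376/0.068 + 124 ≈ 226241.6 mm ≈ 226.2 m.
Near limit Dn = s·(H − f)/(H + s − 2f) = 10800 × (226241.6 − 124) / (226241.6 + 10800 − 2 × 124) = 10800 × 226117.6 / 236793.6 ≈ 10313.1 mm.
Far limit Df = s·(H − f)/(H − s) = 10800 × (226241.6 − 124) / (226241.6 − 10800) = 10800 × 226117.6 / 215441.6 ≈ 11335.2 mm.
Depth of field = Df − Dn = 11335.2 − 10313.1 ≈ 1022.1 mm ≈ 1.02 m.

1.02 m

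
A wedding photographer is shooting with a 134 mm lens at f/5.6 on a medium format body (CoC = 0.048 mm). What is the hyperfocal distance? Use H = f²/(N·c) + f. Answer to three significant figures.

66.9 m

Hyperfocal distance H = f²/(N·c) + f = 134²/(5.6 × 0.048) + 134 = 17956/0.2688 + 134 ≈ 66934.6 mm ≈ 66.9 m.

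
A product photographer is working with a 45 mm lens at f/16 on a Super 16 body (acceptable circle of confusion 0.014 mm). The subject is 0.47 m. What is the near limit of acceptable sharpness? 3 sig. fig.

Hyperfocal distance H = f²/(N·c) + f = 45²/(16 × 0.014) + 45 = 2025/0.224 + 45 ≈ 9085.2 mm ≈ 9.085 m.
Near limit Dn = s·(H − f)/(H + s − 2f) = 470 × (9085.2 − 45) / (9085.2 + 470 − 2 × 45) = 470 × 9040.2 / 9465.2 ≈ 448.90 mm.

449 mm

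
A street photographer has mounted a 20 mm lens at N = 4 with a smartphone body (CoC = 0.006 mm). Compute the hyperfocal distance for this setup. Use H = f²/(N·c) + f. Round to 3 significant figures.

Hyperfocal distance H = f²/(N·c) + f = 20²/(4 × 0.006) + 20 = 400/0.024 + 20 ≈ 16686.7 mm ≈ 16.7 m.

16.7 m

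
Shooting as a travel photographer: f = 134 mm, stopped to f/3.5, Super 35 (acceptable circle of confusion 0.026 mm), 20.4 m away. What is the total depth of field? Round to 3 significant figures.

4.24 m

Hyperfocal distance H = f²/(N·c) + f = 134²/(3.5 × 0.026) + 134 = 17956/0.091 + 134 ≈ 197452.7 mm ≈ 197.5 m.
Near limit Dn = s·(H − f)/(H + s − 2f) = 20400 × (197452.7 − 134) / (197452.7 + 20400 − 2 × 134) = 20400 × 197318.7 / 217584.7 ≈ 18499.9 mm.
Far limit Df = s·(H − f)/(H − s) = 20400 × (197452.7 − 134) / (197452.7 − 20400) = 20400 × 197318.7 / 177052.7 ≈ 22735.0 mm.
Depth of field = Df − Dn = 22735.0 − 18499.9 ≈ 4235.1 mm ≈ 4.24 m.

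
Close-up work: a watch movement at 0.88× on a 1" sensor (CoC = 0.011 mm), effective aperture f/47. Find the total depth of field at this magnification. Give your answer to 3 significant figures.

1.34 mm

At magnification m, DoF ≈ 2·N_eff·c/m² = 2 × 47 × 0.011 / 0.88² = 1.034 / 0.7744 ≈ 1.34 mm.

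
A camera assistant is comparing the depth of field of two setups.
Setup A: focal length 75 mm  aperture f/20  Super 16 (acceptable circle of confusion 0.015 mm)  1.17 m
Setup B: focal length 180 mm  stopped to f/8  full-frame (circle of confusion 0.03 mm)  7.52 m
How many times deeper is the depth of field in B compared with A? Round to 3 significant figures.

5.98

Setup A: H = 75²/(20×0.015) + 75 ≈ 18825.0 mm; DoF = Df − Dn = 1242.57 − 1105.44 ≈ 137.13 mm.
Setup B: H = 180²/(8×0.03) + 180 ≈ 135180.0 mm; DoF = Df − Dn = 7952.37 − 7132.22 ≈ 820.15 mm.
Ratio = 820.15 / 137.13 ≈ 5.98.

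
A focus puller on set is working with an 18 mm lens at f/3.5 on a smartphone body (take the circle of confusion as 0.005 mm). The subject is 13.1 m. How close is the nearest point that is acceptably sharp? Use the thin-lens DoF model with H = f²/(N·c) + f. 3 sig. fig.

Hyperfocal distance H = f²/(N·c) + f = 18²/(3.5 × 0.005) + 18 = 324/0.0175 + 18 ≈ 18532.3 mm ≈ 18.53 m.
Near limit Dn = s·(H − f)/(H + s − 2f) = 13100 × (18532.3 − 18) / (18532.3 + 13100 − 2 × 18) = 13100 × 18514.3 / 31596.3 ≈ 7676.1 mm ≈ 7.68 m.

7.68 m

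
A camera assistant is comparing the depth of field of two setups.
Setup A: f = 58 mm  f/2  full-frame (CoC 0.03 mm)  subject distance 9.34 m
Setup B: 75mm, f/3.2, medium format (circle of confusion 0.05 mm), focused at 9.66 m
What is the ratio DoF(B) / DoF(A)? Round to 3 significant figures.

Setup A: H = 58²/(2×0.03) + 58 ≈ 56124.7 mm; DoF = Df − Dn = 11193.0 − 8013.4 ≈ 3179.6 mm.
Setup B: H = 75²/(3.2×0.05) + 75 ≈ 35231.2 mm; DoF = Df − Dn = 13280.9 − 7590.5 ≈ 5690.4 mm.
Ratio = 5690.4 / 3179.6 ≈ 1.79.

1.79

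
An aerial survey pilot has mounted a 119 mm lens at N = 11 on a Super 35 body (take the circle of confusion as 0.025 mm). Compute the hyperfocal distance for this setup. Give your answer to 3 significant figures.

Hyperfocal distance H = f²/(N·c) + f = 119²/(11 × 0.025) + 119 = 14161/0.275 + 119 ≈ 51613.5 mm ≈ 51.6 m.

51.6 m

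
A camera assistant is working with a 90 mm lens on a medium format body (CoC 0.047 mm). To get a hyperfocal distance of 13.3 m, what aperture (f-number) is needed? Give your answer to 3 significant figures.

Rearrange H = f²/(N·c) + f for N: N = f² / ((H − f)·c).
N = 90² / ((13300 − 90) × 0.047) = 8100 / 620.9 ≈ 13.

f/13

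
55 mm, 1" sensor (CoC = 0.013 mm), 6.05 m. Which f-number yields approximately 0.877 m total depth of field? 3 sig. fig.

f/2.80

Write h = H − f = f²/(N·c). The thin-lens limits are Dn = s·h/(h + (s−f)) and Df = s·h/(h − (s−f)), so DoF = Df − Dn = 2·s·(s−f)·h / (h² − (s−f)²).
That is a quadratic in h: DoF·h² − 2·s·(s−f)·h − DoF·(s−f)² = 0 ⇒ h = (s−f)·(s + √(s² + DoF²)) / DoF = 5995 × (6050 + √(6050² + 877²)) / 877 = 5995 × (6050 + 6113.23) / 877 ≈ 83145 mm.
Then N = f²/(c·h) = 55² / (0.013 × 83145) = 3025 / 1080.9 ≈ 2.80.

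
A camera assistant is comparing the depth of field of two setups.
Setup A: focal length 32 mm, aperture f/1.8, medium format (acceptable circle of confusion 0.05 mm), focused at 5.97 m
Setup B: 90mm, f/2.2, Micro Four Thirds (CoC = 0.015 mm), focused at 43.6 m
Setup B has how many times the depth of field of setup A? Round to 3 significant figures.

1.86

Setup A: H = 32²/(1.8×0.05) + 32 ≈ 11409.8 mm; DoF = Df − Dn = 12486.8 − 3922.7 ≈ 8564.1 mm.
Setup B: H = 90²/(2.2×0.015) + 90 ≈ 245544.5 mm; DoF = Df − Dn = 52994 − 37035 ≈ 15959 mm.
Ratio = 15959 / 8564.1 ≈ 1.86.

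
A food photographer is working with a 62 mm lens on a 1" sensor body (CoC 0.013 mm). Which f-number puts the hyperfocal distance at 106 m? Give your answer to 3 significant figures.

Rearrange H = f²/(N·c) + f for N: N = f² / ((H − f)·c).
N = 62² / ((106000 − 62) × 0.013) = 3844 / 1377 ≈ 2.79.

f/2.79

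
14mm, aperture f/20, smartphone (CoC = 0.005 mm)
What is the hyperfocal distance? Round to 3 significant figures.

Hyperfocal distance H = f²/(N·c) + f = 14²/(20 × 0.005) + 14 = 196/0.1 + 14 ≈ 1974.0 mm ≈ 1.97 m.

1.97 m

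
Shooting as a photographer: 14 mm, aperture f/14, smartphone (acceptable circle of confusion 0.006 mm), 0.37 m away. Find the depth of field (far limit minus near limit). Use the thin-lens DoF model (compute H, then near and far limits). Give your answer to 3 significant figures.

116 mm

Hyperfocal distance H = f²/(N·c) + f = 14²/(14 × 0.006) + 14 = 196/0.084 + 14 ≈ 2347.3 mm ≈ 2.347 m.
Near limit Dn = s·(H − f)/(H + s − 2f) = 370 × (2347.3 − 14) / (2347.3 + 370 − 2 × 14) = 370 × 2333.3 / 2689.3 ≈ 321.02 mm.
Far limit Df = s·(H − f)/(H − s) = 370 × (2347.3 − 14) / (2347.3 − 370) = 370 × 2333.3 / 1977.3 ≈ 436.61 mm.
Depth of field = Df − Dn = 436.61 − 321.02 ≈ 115.59 mm.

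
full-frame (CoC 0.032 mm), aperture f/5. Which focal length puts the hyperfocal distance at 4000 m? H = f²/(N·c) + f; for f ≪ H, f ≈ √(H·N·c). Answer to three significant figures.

800 mm

From H = f²/(N·c) + f, with f ≪ H: f ≈ √(H·N·c) = √(4000000 × 5 × 0.032) = √640000 ≈ 800.0 mm.
The +f correction barely moves this — solving exactly, f² + N·c·f − N·c·H = 0 ⇒ f = (−N·c + √((N·c)² + 4·N·c·H))/2 = (−0.16 + √2560000)/2 ≈ 799.92 mm, so f ≈ 800 mm.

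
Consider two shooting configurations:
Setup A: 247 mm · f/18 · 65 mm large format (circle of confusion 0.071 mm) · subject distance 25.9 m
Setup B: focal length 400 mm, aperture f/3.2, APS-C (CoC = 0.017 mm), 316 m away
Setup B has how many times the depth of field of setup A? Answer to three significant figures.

Setup A: H = 247²/(18×0.071) + 247 ≈ 47984.9 mm; DoF = Df − Dn = 55985 − 16847 ≈ 39138 mm.
Setup B: H = 400²/(3.2×0.017) + 400 ≈ 2941576.5 mm; DoF = Df − Dn = 353984 − 285378 ≈ 68606 mm.
Ratio = 68606 / 39138 ≈ 1.75.

1.75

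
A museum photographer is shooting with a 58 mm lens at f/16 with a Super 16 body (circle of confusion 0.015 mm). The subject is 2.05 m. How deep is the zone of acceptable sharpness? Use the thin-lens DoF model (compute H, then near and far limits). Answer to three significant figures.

Hyperfocal distance H = f²/(N·c) + f = 58²/(16 × 0.015) + 58 = 3364/0.24 + 58 ≈ 14074.7 mm ≈ 14.07 m.
Near limit Dn = s·(H − f)/(H + s − 2f) = 2050 × (14074.7 − 58) / (14074.7 + 2050 − 2 × 58) = 2050 × 14016.7 / 16008.7 ≈ 1794.91 mm.
Far limit Df = s·(H − f)/(H − s) = 2050 × (14074.7 − 58) / (14074.7 − 2050) = 2050 × 14016.7 / 12024.7 ≈ 2389.60 mm.
Depth of field = Df − Dn = 2389.60 − 1794.91 ≈ 594.69 mm ≈ 0.595 m.

0.595 m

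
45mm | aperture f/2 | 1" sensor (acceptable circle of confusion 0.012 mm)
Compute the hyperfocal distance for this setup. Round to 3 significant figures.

Hyperfocal distance H = f²/(N·c) + f = 45²/(2 × 0.012) + 45 = 2025/0.024 + 45 ≈ 84420.0 mm ≈ 84.4 m.

84.4 m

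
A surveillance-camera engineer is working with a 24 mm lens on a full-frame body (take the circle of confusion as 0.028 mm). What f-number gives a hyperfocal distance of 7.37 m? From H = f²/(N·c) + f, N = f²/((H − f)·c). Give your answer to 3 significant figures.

Rearrange H = f²/(N·c) + f for N: N = f² / ((H − f)·c).
N = 24² / ((7370 − 24) × 0.028) = 576 / 205.7 ≈ 2.80.

f/2.80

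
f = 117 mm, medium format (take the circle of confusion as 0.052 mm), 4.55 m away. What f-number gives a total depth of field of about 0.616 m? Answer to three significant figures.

f/4

Write h = H − f = f²/(N·c). The thin-lens limits are Dn = s·h/(h + (s−f)) and Df = s·h/(h − (s−f)), so DoF = Df − Dn = 2·s·(s−f)·h / (h² − (s−f)²).
That is a quadratic in h: DoF·h² − 2·s·(s−f)·h − DoF·(s−f)² = 0 ⇒ h = (s−f)·(s + √(s² + DoF²)) / DoF = 4433 × (4550 + √(4550² + 616²)) / 616 = 4433 × (4550 + 4591.51) / 616 ≈ 65786 mm.
Then N = f²/(c·h) = 117² / (0.052 × 65786) = 13689 / 3420.9 ≈ 4.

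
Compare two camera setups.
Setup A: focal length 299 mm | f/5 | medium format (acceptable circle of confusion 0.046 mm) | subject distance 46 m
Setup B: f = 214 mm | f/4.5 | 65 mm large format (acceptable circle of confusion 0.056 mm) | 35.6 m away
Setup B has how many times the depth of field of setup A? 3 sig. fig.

Setup A: H = 299²/(5×0.046) + 299 ≈ 388999.0 mm; DoF = Df − Dn = 52129 − 41161 ≈ 10968 mm.
Setup B: H = 214²/(4.5×0.056) + 214 ≈ 181944.2 mm; DoF = Df − Dn = 44208 − 29798 ≈ 14410 mm.
Ratio = 14410 / 10968 ≈ 1.31.

1.31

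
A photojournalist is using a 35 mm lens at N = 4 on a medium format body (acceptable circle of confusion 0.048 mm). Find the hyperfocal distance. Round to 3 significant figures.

6.42 m

Hyperfocal distance H = f²/(N·c) + f = 35²/(4 × 0.048) + 35 = 1225/0.192 + 35 ≈ 6415.2 mm ≈ 6.42 m.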